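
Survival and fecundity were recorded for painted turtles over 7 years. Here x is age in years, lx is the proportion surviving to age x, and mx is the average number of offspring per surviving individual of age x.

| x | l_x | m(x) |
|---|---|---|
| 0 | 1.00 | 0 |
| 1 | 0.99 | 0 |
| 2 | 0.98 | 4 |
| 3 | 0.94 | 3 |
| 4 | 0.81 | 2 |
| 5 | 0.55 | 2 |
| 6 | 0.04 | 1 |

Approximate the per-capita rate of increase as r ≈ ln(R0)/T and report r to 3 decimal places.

0.750

R0 = Σ lx·mx = 0 + 0 + 3.92 + 2.82 + 1.62 + 1.1 + 0.04 = 9.5
Σ x·lx·mx = 28.52; T = 28.52/9.5 = 3.00211…
r ≈ ln(R0)/T = ln(9.5)/3.00211… = 0.7499… → 0.750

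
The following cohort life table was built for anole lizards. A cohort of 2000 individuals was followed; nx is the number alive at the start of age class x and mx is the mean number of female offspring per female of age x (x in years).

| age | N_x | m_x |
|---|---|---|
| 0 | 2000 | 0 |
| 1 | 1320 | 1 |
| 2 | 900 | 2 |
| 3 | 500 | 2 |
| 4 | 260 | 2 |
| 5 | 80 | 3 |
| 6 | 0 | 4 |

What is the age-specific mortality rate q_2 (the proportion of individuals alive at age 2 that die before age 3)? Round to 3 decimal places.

lx = nx/n0 = nx/2000: 1, 0.66, 0.45, 0.25, 0.13, 0.04, 0
q_2 = (l_2 − l_3) / l_2 = (0.45 − 0.25) / 0.45
     = 0.2 / 0.45 = 0.444444… → 0.444

0.444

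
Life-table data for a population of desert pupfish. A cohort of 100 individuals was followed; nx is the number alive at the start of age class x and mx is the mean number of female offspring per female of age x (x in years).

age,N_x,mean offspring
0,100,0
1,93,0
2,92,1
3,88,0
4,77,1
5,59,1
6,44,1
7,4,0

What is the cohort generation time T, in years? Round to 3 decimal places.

3.864

lx = nx/n0 = nx/100: 1, 0.93, 0.92, 0.88, 0.77, 0.59, 0.44, 0.04
lx·mx: 0, 0, 0.92, 0, 0.77, 0.59, 0.44, 0 → R0 = 2.72
x·lx·mx: 0, 0, 1.84, 0, 3.08, 2.95, 2.64, 0 → Σ = 10.51
T = 10.51 / 2.72 = 3.863971… → 3.864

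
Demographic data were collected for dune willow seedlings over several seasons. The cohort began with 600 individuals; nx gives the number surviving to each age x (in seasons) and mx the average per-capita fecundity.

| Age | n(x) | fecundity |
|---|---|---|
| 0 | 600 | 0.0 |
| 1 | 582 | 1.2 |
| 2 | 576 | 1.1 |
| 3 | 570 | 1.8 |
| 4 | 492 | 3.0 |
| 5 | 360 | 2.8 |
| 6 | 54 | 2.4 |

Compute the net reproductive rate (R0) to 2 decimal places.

lx = nx/n0 = nx/600: 1, 0.97, 0.96, 0.95, 0.82, 0.6, 0.09
lx·mx by age: 0, 1.164, 1.056, 1.71, 2.46, 1.68, 0.216
R0 = Σ lx·mx = 8.286 → 8.29

8.29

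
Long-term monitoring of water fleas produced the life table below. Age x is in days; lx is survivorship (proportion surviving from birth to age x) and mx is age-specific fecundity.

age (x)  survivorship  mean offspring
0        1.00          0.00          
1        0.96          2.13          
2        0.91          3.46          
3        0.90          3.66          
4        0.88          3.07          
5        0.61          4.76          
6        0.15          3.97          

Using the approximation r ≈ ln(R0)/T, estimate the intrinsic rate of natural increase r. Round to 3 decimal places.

R0 = Σ lx·mx = 0 + 2.0448 + 3.1486 + 3.294 + 2.7016 + 2.9036 + 0.5955 = 14.6881
Σ x·lx·mx = 47.1214; T = 47.1214/14.6881 = 3.20813…
r ≈ ln(R0)/T = ln(14.6881)/3.20813… = 0.83757… → 0.838

0.838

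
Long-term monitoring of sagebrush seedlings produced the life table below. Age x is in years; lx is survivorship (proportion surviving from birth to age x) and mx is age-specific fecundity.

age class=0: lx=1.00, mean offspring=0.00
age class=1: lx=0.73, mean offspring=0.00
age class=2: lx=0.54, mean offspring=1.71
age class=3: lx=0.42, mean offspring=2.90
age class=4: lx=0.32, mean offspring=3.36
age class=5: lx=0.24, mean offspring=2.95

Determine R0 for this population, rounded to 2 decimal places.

lx·mx by age: 0, 0, 0.9234, 1.218, 1.0752, 0.708
R0 = Σ lx·mx = 3.9246 → 3.92

3.92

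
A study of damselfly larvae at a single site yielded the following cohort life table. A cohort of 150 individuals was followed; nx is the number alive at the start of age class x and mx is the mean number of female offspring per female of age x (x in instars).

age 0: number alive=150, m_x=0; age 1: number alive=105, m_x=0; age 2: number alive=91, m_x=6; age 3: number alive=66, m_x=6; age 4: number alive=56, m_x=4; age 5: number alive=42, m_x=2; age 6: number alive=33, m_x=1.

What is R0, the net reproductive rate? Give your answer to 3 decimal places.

8.553

lx = nx/n0 = nx/150: 1, 0.7, 0.60667…, 0.44, 0.37333…, 0.28, 0.22
lx·mx by age: 0, 0, 3.64…, 2.64, 1.493333…, 0.56, 0.22
R0 = Σ lx·mx = 8.553333… → 8.553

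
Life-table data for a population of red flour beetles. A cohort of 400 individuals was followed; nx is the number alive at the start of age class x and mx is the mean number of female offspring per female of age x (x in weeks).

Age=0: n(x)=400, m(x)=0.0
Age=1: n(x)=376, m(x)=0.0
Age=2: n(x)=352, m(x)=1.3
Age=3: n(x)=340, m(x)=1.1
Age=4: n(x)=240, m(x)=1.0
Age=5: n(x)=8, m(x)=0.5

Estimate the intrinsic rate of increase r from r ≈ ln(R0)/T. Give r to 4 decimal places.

lx = nx/n0 = nx/400: 1, 0.94, 0.88, 0.85, 0.6, 0.02
R0 = Σ lx·mx = 0 + 0 + 1.144 + 0.935 + 0.6 + 0.01 = 2.689
Σ x·lx·mx = 7.543; T = 7.543/2.689 = 2.80513…
r ≈ ln(R0)/T = ln(2.689)/2.80513… = 0.352628… → 0.3526

0.3526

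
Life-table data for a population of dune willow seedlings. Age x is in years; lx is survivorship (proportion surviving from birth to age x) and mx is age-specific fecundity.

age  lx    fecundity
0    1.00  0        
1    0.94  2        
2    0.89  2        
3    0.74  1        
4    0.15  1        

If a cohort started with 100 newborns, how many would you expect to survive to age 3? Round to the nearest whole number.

74

Expected survivors = N0 · l_3 = 100 × 0.74 = 74 → 74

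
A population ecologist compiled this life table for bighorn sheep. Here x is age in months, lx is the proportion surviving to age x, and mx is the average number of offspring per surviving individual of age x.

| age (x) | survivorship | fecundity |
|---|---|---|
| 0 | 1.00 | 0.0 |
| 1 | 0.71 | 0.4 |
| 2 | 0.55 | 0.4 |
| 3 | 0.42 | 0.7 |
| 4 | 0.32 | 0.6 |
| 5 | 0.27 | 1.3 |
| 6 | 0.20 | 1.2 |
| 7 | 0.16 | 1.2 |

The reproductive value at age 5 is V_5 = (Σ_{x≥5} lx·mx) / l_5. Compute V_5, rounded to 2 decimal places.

lx·mx for x ≥ 5: 0.351, 0.24, 0.192 → sum = 0.783
V_5 = 0.783 / l_5 = 0.783 / 0.27 = 2.9 → 2.90

2.90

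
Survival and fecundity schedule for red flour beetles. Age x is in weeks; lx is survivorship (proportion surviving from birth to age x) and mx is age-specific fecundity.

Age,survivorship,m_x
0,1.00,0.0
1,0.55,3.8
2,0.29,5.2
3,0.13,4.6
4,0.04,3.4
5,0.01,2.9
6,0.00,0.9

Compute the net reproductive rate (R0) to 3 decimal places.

4.361

lx·mx by age: 0, 2.09, 1.508, 0.598, 0.136, 0.029, 0
R0 = Σ lx·mx = 4.361 → 4.361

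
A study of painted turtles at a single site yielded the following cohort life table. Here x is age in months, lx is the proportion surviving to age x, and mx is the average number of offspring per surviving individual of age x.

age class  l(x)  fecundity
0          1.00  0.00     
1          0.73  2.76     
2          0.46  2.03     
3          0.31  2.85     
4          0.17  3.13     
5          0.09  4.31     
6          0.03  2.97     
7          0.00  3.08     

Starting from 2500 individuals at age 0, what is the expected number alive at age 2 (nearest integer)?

1150

Expected survivors = N0 · l_2 = 2500 × 0.46 = 1150 → 1150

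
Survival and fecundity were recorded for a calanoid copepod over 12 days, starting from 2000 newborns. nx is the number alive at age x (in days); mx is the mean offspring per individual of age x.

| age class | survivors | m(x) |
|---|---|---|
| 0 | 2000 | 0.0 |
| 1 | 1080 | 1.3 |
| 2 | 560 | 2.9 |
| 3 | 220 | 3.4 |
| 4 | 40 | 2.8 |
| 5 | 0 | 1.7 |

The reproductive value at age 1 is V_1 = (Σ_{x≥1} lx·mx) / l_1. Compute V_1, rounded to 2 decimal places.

lx = nx/n0 = nx/2000: 1, 0.54, 0.28, 0.11, 0.02, 0
lx·mx for x ≥ 1: 0.702, 0.812, 0.374, 0.056, 0 → sum = 1.944
V_1 = 1.944 / l_1 = 1.944 / 0.54 = 3.6 → 3.60

3.60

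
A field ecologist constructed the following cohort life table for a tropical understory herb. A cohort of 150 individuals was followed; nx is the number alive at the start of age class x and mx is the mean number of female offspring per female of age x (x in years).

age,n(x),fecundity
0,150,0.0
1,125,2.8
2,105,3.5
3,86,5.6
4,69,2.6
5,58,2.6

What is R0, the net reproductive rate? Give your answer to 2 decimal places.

lx = nx/n0 = nx/150: 1, 0.83333…, 0.7, 0.57333…, 0.46, 0.38667…
lx·mx by age: 0, 2.333333…, 2.45, 3.210667…, 1.196, 1.005333…
R0 = Σ lx·mx = 10.195333… → 10.20

10.20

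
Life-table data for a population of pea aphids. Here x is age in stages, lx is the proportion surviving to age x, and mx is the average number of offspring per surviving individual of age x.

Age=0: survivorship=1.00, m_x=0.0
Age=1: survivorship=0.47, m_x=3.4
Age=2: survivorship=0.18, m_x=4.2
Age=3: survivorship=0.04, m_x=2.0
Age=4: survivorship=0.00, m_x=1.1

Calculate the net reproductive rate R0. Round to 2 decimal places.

2.43

lx·mx by age: 0, 1.598, 0.756, 0.08, 0
R0 = Σ lx·mx = 2.434 → 2.43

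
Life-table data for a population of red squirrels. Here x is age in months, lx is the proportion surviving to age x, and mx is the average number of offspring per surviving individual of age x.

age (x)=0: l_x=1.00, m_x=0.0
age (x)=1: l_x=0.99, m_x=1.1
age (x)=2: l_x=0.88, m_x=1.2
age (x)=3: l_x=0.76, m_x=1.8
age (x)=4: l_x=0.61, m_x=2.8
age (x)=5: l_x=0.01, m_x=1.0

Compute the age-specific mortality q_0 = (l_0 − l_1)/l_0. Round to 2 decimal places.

q_0 = (l_0 − l_1) / l_0 = (1 − 0.99) / 1
     = 0.01 / 1 = 0.01 → 0.01

0.01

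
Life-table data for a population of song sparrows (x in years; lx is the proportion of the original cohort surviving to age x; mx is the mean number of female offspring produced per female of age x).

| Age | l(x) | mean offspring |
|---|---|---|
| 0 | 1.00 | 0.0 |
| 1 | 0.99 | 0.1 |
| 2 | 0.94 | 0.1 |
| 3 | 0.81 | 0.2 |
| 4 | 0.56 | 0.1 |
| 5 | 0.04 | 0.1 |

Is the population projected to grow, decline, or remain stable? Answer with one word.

R0 = Σ lx·mx = 0 + 0.099 + 0.094 + 0.162 + 0.056 + 0.004 = 0.415
R0 < 1, so the population is declining.

declining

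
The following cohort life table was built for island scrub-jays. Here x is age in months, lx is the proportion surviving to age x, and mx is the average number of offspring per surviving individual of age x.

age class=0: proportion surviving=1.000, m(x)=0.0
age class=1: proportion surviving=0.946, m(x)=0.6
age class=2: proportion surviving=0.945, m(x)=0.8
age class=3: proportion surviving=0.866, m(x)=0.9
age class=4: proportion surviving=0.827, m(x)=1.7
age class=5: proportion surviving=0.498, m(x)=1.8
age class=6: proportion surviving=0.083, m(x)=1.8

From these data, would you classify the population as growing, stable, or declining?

growing

R0 = Σ lx·mx = 0 + 0.5676 + 0.756 + 0.7794 + 1.4059 + 0.8964 + 0.1494 = 4.5547
R0 > 1, so the population is growing.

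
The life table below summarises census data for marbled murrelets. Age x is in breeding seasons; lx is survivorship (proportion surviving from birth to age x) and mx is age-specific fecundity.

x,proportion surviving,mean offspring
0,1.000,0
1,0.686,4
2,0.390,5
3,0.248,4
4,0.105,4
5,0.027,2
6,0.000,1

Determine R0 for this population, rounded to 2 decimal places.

lx·mx by age: 0, 2.744, 1.95, 0.992, 0.42, 0.054, 0
R0 = Σ lx·mx = 6.16 → 6.16

6.16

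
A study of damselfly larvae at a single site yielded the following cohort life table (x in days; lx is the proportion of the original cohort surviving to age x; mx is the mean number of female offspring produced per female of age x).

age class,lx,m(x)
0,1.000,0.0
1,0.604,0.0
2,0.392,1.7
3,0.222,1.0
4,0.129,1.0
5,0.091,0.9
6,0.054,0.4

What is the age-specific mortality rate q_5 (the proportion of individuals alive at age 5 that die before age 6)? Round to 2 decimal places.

q_5 = (l_5 − l_6) / l_5 = (0.091 − 0.054) / 0.091
     = 0.037 / 0.091 = 0.406593… → 0.41

0.41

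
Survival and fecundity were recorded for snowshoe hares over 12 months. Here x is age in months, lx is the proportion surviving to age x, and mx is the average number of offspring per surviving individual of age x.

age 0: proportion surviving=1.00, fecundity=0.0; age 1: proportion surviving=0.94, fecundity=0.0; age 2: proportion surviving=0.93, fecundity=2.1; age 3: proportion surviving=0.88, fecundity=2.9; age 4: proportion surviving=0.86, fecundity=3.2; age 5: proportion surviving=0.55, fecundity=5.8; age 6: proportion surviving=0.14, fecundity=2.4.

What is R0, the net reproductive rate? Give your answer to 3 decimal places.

10.783

lx·mx by age: 0, 0, 1.953, 2.552, 2.752, 3.19, 0.336
R0 = Σ lx·mx = 10.783 → 10.783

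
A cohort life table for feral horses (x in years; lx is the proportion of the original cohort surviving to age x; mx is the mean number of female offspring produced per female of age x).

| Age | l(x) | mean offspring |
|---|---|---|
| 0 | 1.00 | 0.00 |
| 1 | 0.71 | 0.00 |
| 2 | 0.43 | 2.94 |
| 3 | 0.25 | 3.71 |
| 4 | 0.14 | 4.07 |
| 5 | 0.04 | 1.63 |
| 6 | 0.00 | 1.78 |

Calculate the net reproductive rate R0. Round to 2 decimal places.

2.83

lx·mx by age: 0, 0, 1.2642, 0.9275, 0.5698, 0.0652, 0
R0 = Σ lx·mx = 2.8267 → 2.83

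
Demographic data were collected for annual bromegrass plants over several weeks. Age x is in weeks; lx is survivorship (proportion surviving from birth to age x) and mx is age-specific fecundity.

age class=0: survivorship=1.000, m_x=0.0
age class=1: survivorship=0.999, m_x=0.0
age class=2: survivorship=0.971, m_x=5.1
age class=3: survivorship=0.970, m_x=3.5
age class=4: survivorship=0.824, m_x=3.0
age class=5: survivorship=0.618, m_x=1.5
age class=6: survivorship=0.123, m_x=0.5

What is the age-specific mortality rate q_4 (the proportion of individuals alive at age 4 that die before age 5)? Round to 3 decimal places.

0.250

q_4 = (l_4 − l_5) / l_4 = (0.824 − 0.618) / 0.824
     = 0.206 / 0.824 = 0.25 → 0.250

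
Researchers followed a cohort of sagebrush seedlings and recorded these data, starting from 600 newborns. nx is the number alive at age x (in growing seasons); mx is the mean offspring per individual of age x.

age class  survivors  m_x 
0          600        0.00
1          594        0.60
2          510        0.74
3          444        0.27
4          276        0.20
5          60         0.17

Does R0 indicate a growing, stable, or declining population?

growing

lx = nx/n0 = nx/600: 1, 0.99, 0.85, 0.74, 0.46, 0.1
R0 = Σ lx·mx = 0 + 0.594 + 0.629 + 0.1998 + 0.092 + 0.017 = 1.5318
R0 > 1, so the population is growing.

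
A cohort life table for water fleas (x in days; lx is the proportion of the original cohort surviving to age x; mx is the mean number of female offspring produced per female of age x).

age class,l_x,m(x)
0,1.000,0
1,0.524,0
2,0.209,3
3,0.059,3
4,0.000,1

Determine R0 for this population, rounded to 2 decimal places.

0.80

lx·mx by age: 0, 0, 0.627, 0.177, 0
R0 = Σ lx·mx = 0.804 → 0.80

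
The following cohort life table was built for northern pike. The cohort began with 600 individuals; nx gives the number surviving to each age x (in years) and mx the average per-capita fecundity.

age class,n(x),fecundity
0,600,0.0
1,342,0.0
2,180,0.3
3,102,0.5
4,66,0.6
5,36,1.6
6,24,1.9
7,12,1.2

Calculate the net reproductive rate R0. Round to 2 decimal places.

lx = nx/n0 = nx/600: 1, 0.57, 0.3, 0.17, 0.11, 0.06, 0.04, 0.02
lx·mx by age: 0, 0, 0.09, 0.085, 0.066, 0.096, 0.076, 0.024
R0 = Σ lx·mx = 0.437 → 0.44

0.44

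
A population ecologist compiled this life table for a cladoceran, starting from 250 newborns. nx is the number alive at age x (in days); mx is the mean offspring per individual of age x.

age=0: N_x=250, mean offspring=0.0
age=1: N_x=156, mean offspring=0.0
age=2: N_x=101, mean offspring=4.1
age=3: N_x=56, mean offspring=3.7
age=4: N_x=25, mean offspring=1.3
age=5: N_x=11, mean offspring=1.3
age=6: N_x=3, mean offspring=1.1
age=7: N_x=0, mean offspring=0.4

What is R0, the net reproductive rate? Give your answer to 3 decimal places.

2.686

lx = nx/n0 = nx/250: 1, 0.624, 0.404, 0.224, 0.1, 0.044, 0.012, 0
lx·mx by age: 0, 0, 1.6564, 0.8288, 0.13, 0.0572, 0.0132, 0
R0 = Σ lx·mx = 2.6856 → 2.686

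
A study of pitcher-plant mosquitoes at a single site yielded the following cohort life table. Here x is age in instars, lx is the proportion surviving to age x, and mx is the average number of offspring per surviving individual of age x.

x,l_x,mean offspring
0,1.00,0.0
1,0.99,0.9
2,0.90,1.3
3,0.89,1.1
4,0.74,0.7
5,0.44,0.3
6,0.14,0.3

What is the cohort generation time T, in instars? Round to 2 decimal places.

2.45

lx·mx: 0, 0.891, 1.17, 0.979, 0.518, 0.132, 0.042 → R0 = 3.732
x·lx·mx: 0, 0.891, 2.34, 2.937, 2.072, 0.66, 0.252 → Σ = 9.152
T = 9.152 / 3.732 = 2.452304… → 2.45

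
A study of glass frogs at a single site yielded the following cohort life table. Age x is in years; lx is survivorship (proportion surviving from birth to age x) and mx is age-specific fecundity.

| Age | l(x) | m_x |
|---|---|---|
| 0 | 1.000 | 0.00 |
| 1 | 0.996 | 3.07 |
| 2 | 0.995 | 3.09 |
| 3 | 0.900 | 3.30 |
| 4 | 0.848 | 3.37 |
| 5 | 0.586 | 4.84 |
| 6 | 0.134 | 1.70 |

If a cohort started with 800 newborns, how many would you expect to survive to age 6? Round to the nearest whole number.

107

Expected survivors = N0 · l_6 = 800 × 0.134 = 107.2 → 107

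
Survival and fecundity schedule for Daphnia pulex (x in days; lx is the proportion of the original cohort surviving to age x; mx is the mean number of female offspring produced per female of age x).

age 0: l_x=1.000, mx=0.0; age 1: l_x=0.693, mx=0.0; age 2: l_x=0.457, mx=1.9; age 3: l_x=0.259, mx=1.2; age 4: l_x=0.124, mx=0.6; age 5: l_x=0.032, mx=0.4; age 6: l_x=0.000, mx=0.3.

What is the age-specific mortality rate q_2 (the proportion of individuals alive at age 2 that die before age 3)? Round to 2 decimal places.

q_2 = (l_2 − l_3) / l_2 = (0.457 − 0.259) / 0.457
     = 0.198 / 0.457 = 0.43326… → 0.43

0.43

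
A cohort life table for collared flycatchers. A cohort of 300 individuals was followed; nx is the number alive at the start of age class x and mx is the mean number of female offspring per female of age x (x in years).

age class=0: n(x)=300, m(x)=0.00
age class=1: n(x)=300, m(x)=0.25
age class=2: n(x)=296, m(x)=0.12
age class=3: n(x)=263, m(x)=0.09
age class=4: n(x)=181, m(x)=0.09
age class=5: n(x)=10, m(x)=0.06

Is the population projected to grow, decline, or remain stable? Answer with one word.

declining

lx = nx/n0 = nx/300: 1, 1, 0.98667…, 0.87667…, 0.60333…, 0.03333…
R0 = Σ lx·mx = 0 + 0.25 + 0.1184… + 0.0789… + 0.0543… + 0.002… = 0.5036…
R0 < 1, so the population is declining.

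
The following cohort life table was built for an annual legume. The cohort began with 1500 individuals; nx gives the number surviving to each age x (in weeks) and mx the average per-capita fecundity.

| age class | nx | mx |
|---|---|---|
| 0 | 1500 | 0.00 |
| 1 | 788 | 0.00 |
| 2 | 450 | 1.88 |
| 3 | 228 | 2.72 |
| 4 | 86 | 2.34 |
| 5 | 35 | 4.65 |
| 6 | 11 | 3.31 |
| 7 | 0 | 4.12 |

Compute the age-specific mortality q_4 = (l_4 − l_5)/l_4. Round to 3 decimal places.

0.593

lx = nx/n0 = nx/1500: 1, 0.52533…, 0.3, 0.152, 0.05733…, 0.02333…, 0.00733…, 0
q_4 = (l_4 − l_5) / l_4 = (0.057333… − 0.023333…) / 0.057333…
     = 0.034… / 0.057333… = 0.593023… → 0.593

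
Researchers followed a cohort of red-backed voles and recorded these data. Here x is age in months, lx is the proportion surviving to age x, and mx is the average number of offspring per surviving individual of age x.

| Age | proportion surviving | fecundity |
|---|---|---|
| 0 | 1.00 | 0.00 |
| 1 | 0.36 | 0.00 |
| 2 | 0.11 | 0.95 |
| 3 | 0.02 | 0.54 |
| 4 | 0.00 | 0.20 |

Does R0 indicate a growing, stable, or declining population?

R0 = Σ lx·mx = 0 + 0 + 0.1045 + 0.0108 + 0 = 0.1153
R0 < 1, so the population is declining.

declining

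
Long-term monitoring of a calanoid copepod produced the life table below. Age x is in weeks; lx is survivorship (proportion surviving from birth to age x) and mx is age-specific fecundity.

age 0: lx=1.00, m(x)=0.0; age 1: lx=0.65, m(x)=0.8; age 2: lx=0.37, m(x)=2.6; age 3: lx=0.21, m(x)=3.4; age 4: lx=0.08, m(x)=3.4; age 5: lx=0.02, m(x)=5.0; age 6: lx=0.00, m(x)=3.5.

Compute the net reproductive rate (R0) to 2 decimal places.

2.57

lx·mx by age: 0, 0.52, 0.962, 0.714, 0.272, 0.1, 0
R0 = Σ lx·mx = 2.568 → 2.57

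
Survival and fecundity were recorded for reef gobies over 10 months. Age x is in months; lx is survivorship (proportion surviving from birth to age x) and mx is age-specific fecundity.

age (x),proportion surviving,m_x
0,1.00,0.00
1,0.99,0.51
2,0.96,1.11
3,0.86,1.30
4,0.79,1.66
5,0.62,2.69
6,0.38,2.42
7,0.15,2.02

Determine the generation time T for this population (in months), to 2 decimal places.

3.95

lx·mx: 0, 0.5049, 1.0656, 1.118, 1.3114, 1.6678, 0.9196, 0.303 → R0 = 6.8903
x·lx·mx: 0, 0.5049, 2.1312, 3.354, 5.2456, 8.339, 5.5176, 2.121 → Σ = 27.2133
T = 27.2133 / 6.8903 = 3.949509… → 3.95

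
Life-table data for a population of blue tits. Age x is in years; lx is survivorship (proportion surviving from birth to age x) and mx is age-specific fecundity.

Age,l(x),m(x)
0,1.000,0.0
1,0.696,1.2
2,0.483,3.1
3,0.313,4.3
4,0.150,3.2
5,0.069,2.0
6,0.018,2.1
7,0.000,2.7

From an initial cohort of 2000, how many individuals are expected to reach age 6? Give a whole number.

Expected survivors = N0 · l_6 = 2000 × 0.018 = 36 → 36

36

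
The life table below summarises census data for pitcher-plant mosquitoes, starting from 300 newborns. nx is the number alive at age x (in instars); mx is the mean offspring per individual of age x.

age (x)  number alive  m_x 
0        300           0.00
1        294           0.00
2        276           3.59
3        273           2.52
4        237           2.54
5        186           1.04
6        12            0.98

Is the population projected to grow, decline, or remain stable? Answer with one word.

growing

lx = nx/n0 = nx/300: 1, 0.98, 0.92, 0.91, 0.79, 0.62, 0.04
R0 = Σ lx·mx = 0 + 0 + 3.3028 + 2.2932 + 2.0066 + 0.6448 + 0.0392 = 8.2866
R0 > 1, so the population is growing.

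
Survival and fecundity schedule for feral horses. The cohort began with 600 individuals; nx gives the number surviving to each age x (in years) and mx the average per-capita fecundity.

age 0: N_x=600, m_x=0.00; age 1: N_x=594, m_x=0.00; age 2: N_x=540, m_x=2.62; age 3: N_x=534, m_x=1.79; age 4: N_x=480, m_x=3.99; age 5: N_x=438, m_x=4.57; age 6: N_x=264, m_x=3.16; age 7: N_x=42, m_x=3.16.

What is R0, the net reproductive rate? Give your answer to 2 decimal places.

lx = nx/n0 = nx/600: 1, 0.99, 0.9, 0.89, 0.8, 0.73, 0.44, 0.07
lx·mx by age: 0, 0, 2.358, 1.5931, 3.192, 3.3361, 1.3904, 0.2212
R0 = Σ lx·mx = 12.0908 → 12.09

12.09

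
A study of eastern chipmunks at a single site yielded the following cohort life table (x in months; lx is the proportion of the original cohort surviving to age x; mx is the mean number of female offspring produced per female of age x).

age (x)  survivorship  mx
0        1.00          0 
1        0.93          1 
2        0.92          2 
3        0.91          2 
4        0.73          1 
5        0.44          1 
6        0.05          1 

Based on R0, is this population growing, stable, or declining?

R0 = Σ lx·mx = 0 + 0.93 + 1.84 + 1.82 + 0.73 + 0.44 + 0.05 = 5.81
R0 > 1, so the population is growing.

growing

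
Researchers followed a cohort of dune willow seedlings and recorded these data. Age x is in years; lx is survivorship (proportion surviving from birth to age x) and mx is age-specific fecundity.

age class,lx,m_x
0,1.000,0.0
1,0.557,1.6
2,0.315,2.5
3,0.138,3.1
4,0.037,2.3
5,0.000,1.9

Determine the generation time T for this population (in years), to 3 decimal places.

1.866

lx·mx: 0, 0.8912, 0.7875, 0.4278, 0.0851, 0 → R0 = 2.1916
x·lx·mx: 0, 0.8912, 1.575, 1.2834, 0.3404, 0 → Σ = 4.09
T = 4.09 / 2.1916 = 1.866216… → 1.866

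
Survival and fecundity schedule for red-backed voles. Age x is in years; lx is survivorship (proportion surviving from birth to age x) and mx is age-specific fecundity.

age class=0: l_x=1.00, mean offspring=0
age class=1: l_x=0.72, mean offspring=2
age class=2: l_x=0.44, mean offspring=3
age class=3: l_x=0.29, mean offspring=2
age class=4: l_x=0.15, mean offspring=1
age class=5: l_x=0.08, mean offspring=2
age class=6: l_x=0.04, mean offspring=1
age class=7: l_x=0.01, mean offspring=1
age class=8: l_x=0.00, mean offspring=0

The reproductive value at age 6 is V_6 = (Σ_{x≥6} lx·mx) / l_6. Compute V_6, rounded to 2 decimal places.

lx·mx for x ≥ 6: 0.04, 0.01, 0 → sum = 0.05
V_6 = 0.05 / l_6 = 0.05 / 0.04 = 1.25 → 1.25

1.25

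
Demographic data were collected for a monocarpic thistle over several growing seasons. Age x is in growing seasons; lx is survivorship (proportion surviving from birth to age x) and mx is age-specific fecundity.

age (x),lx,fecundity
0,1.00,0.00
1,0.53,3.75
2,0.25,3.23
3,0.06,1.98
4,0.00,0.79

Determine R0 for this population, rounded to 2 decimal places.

2.91

lx·mx by age: 0, 1.9875, 0.8075, 0.1188, 0
R0 = Σ lx·mx = 2.9138 → 2.91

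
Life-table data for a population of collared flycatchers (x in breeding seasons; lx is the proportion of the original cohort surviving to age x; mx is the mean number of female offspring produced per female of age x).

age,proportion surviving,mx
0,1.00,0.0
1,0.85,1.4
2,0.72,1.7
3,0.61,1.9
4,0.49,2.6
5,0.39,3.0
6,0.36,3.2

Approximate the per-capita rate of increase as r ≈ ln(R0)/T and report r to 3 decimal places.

R0 = Σ lx·mx = 0 + 1.19 + 1.224 + 1.159 + 1.274 + 1.17 + 1.152 = 7.169
Σ x·lx·mx = 24.973; T = 24.973/7.169 = 3.48347…
r ≈ ln(R0)/T = ln(7.169)/3.48347… = 0.56546… → 0.565

0.565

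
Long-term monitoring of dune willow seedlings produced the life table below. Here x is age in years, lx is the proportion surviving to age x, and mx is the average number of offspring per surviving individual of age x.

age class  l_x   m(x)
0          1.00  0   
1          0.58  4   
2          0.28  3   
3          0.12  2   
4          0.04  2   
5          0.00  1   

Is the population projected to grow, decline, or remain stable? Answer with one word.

R0 = Σ lx·mx = 0 + 2.32 + 0.84 + 0.24 + 0.08 + 0 = 3.48
R0 > 1, so the population is growing.

growing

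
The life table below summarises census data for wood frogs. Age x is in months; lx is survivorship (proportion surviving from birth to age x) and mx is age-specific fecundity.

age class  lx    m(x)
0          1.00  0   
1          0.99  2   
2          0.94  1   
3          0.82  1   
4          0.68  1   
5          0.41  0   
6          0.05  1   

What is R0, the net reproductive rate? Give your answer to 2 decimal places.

4.47

lx·mx by age: 0, 1.98, 0.94, 0.82, 0.68, 0, 0.05
R0 = Σ lx·mx = 4.47 → 4.47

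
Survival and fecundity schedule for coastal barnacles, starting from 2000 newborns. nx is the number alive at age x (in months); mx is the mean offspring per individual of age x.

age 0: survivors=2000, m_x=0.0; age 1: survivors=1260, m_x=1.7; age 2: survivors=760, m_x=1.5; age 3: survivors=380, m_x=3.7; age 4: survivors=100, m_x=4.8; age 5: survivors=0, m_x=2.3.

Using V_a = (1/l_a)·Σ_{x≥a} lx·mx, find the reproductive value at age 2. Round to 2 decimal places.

3.98

lx = nx/n0 = nx/2000: 1, 0.63, 0.38, 0.19, 0.05, 0
lx·mx for x ≥ 2: 0.57, 0.703, 0.24, 0 → sum = 1.513
V_2 = 1.513 / l_2 = 1.513 / 0.38 = 3.981579… → 3.98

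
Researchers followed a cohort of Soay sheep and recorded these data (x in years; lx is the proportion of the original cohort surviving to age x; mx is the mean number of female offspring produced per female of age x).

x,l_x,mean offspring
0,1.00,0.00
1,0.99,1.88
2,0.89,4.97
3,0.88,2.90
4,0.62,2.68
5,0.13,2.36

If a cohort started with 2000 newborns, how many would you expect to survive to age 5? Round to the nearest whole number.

260

Expected survivors = N0 · l_5 = 2000 × 0.13 = 260 → 260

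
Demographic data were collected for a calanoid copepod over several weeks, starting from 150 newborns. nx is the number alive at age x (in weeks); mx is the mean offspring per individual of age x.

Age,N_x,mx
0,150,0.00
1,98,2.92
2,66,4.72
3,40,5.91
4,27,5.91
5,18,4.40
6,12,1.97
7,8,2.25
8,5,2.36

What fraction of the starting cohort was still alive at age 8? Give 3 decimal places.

0.033

l_8 = n_8/n_0 = 5/150 = 0.033333… → 0.033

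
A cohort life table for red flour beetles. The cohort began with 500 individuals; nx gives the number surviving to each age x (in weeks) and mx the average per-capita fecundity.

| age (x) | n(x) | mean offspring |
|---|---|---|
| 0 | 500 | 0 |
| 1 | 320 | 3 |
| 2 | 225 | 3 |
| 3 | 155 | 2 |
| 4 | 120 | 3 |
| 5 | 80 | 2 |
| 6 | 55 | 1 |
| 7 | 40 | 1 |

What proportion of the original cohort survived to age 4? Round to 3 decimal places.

l_4 = n_4/n_0 = 120/500 = 0.24 → 0.240

0.240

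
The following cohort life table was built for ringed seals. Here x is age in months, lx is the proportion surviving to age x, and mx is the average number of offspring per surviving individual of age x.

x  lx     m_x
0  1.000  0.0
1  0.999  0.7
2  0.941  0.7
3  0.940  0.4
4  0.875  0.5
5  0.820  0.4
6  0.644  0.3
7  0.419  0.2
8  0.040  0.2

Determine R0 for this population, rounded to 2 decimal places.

2.78

lx·mx by age: 0, 0.6993, 0.6587, 0.376, 0.4375, 0.328, 0.1932, 0.0838, 0.008
R0 = Σ lx·mx = 2.7845 → 2.78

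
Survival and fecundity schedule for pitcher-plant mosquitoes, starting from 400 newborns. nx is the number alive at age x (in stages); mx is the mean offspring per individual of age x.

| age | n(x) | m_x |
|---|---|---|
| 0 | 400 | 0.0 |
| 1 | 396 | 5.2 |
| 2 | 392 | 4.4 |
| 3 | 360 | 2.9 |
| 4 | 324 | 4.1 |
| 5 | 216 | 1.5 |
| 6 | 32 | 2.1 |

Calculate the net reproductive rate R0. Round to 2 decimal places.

16.37

lx = nx/n0 = nx/400: 1, 0.99, 0.98, 0.9, 0.81, 0.54, 0.08
lx·mx by age: 0, 5.148, 4.312, 2.61, 3.321, 0.81, 0.168
R0 = Σ lx·mx = 16.369 → 16.37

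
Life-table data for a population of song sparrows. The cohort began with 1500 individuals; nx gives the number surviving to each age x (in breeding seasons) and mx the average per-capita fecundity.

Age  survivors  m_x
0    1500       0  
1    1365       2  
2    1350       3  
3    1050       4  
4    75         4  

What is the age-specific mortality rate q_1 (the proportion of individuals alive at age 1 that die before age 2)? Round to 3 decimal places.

lx = nx/n0 = nx/1500: 1, 0.91, 0.9, 0.7, 0.05
q_1 = (l_1 − l_2) / l_1 = (0.91 − 0.9) / 0.91
     = 0.01 / 0.91 = 0.010989… → 0.011

0.011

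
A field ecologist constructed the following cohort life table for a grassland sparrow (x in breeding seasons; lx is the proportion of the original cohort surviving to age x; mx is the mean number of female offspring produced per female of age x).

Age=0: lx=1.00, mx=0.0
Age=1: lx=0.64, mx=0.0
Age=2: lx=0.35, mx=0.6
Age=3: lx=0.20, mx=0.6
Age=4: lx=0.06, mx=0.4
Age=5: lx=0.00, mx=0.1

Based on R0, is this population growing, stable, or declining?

declining

R0 = Σ lx·mx = 0 + 0 + 0.21 + 0.12 + 0.024 + 0 = 0.354
R0 < 1, so the population is declining.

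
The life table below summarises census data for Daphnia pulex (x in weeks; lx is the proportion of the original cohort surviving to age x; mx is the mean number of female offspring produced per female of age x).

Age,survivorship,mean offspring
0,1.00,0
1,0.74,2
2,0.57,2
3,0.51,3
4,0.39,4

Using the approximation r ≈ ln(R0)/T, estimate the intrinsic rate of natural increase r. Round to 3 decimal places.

0.682

R0 = Σ lx·mx = 0 + 1.48 + 1.14 + 1.53 + 1.56 = 5.71
Σ x·lx·mx = 14.59; T = 14.59/5.71 = 2.55517…
r ≈ ln(R0)/T = ln(5.71)/2.55517… = 0.68184… → 0.682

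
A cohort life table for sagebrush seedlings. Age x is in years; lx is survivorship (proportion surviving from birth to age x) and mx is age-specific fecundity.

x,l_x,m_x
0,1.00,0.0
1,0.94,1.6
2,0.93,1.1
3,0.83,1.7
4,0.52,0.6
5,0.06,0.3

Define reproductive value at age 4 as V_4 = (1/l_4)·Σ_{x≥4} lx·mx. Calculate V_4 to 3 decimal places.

0.635

lx·mx for x ≥ 4: 0.312, 0.018 → sum = 0.33
V_4 = 0.33 / l_4 = 0.33 / 0.52 = 0.634615… → 0.635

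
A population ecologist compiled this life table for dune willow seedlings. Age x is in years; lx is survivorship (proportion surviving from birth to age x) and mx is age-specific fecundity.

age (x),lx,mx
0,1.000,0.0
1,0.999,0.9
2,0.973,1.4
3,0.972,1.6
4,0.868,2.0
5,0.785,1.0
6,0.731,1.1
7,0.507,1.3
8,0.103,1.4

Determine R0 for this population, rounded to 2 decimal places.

lx·mx by age: 0, 0.8991, 1.3622, 1.5552, 1.736, 0.785, 0.8041, 0.6591, 0.1442
R0 = Σ lx·mx = 7.9449 → 7.94

7.94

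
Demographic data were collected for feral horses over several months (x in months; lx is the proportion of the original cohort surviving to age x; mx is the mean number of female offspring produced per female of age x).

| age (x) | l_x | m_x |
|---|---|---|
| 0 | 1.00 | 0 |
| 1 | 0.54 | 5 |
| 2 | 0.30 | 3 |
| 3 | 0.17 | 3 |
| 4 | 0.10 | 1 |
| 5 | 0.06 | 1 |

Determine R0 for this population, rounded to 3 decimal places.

4.270

lx·mx by age: 0, 2.7, 0.9, 0.51, 0.1, 0.06
R0 = Σ lx·mx = 4.27 → 4.270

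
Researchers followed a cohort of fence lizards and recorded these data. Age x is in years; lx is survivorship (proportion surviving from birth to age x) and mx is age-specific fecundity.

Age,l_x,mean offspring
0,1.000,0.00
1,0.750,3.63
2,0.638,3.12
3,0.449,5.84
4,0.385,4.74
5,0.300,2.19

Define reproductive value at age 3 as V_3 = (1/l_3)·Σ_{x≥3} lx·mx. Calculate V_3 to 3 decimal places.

lx·mx for x ≥ 3: 2.62216, 1.8249, 0.657 → sum = 5.10406
V_3 = 5.10406 / l_3 = 5.10406 / 0.449 = 11.367617… → 11.368

11.368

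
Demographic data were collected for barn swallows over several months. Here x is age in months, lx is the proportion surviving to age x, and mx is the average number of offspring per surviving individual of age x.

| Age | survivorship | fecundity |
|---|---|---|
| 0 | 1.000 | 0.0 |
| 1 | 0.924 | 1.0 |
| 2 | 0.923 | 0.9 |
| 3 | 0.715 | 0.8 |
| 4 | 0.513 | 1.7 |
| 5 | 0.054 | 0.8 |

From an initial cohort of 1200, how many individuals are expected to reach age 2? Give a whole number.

1108

Expected survivors = N0 · l_2 = 1200 × 0.923 = 1107.6 → 1108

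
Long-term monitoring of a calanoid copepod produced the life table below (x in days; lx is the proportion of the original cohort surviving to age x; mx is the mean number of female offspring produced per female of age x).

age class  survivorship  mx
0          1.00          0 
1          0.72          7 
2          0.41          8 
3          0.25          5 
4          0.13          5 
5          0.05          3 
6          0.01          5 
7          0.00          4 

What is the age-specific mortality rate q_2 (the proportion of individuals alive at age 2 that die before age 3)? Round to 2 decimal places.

0.39

q_2 = (l_2 − l_3) / l_2 = (0.41 − 0.25) / 0.41
     = 0.16 / 0.41 = 0.390244… → 0.39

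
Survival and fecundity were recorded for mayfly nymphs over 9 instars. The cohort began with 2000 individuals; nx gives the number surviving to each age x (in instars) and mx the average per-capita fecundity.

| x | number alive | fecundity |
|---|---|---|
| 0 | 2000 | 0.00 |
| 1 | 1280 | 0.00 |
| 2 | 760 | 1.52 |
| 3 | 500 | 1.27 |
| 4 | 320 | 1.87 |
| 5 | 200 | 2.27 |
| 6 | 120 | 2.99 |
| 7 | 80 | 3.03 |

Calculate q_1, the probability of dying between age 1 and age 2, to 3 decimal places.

0.406

lx = nx/n0 = nx/2000: 1, 0.64, 0.38, 0.25, 0.16, 0.1, 0.06, 0.04
q_1 = (l_1 − l_2) / l_1 = (0.64 − 0.38) / 0.64
     = 0.26 / 0.64 = 0.40625 → 0.406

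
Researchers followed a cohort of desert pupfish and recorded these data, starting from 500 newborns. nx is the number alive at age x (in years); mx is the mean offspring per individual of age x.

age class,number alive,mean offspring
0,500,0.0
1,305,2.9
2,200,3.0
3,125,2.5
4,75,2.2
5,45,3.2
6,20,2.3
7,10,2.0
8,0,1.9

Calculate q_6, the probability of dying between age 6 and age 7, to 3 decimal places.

lx = nx/n0 = nx/500: 1, 0.61, 0.4, 0.25, 0.15, 0.09, 0.04, 0.02, 0
q_6 = (l_6 − l_7) / l_6 = (0.04 − 0.02) / 0.04
     = 0.02 / 0.04 = 0.5 → 0.500

0.500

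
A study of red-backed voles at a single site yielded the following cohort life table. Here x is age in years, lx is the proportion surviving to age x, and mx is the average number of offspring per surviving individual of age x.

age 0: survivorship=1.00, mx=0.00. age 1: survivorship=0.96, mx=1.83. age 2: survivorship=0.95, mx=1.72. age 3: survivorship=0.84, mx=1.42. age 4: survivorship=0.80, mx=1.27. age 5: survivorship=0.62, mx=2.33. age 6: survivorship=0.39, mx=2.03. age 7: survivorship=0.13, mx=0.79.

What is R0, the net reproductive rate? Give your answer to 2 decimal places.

lx·mx by age: 0, 1.7568, 1.634, 1.1928, 1.016, 1.4446, 0.7917, 0.1027
R0 = Σ lx·mx = 7.9386 → 7.94

7.94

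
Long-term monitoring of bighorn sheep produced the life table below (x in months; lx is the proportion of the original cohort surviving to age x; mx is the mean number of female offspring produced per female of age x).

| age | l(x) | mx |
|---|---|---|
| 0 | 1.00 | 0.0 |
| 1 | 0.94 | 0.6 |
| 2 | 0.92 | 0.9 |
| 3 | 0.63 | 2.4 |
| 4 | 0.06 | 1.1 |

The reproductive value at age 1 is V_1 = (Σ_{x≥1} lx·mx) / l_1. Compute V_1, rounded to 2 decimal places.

3.16

lx·mx for x ≥ 1: 0.564, 0.828, 1.512, 0.066 → sum = 2.97
V_1 = 2.97 / l_1 = 2.97 / 0.94 = 3.159574… → 3.16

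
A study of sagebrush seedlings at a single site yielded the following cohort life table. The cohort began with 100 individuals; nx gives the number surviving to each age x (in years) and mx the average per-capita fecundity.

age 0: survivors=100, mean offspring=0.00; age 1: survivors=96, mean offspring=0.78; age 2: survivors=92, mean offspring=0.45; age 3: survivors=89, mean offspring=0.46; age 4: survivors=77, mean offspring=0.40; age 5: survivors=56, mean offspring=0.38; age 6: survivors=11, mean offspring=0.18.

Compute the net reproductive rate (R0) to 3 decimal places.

lx = nx/n0 = nx/100: 1, 0.96, 0.92, 0.89, 0.77, 0.56, 0.11
lx·mx by age: 0, 0.7488, 0.414, 0.4094, 0.308, 0.2128, 0.0198
R0 = Σ lx·mx = 2.1128 → 2.113

2.113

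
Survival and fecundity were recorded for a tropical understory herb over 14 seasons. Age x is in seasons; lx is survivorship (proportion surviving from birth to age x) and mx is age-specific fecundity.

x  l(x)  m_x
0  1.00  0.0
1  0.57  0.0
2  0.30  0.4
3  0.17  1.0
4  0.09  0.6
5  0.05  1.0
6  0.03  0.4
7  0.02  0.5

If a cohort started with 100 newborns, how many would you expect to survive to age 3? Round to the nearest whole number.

17

Expected survivors = N0 · l_3 = 100 × 0.17 = 17 → 17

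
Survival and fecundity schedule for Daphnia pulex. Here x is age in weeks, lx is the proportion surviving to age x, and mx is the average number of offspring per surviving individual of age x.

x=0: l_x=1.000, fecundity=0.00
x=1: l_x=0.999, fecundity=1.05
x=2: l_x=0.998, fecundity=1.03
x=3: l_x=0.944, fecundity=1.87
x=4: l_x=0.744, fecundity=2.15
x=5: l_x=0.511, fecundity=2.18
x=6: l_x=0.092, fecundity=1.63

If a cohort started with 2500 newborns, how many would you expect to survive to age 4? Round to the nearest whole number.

1860

Expected survivors = N0 · l_4 = 2500 × 0.744 = 1860 → 1860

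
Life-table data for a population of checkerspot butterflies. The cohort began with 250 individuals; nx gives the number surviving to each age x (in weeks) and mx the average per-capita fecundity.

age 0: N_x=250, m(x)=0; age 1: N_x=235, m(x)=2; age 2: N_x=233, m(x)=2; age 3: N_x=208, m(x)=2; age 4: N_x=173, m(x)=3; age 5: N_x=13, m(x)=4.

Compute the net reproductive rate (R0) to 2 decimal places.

lx = nx/n0 = nx/250: 1, 0.94, 0.932, 0.832, 0.692, 0.052
lx·mx by age: 0, 1.88, 1.864, 1.664, 2.076, 0.208
R0 = Σ lx·mx = 7.692 → 7.69

7.69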